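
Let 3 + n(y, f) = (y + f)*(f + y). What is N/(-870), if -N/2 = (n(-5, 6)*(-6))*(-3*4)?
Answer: -48/145 ≈ -0.33103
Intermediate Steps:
n(y, f) = -3 + (f + y)**2 (n(y, f) = -3 + (y + f)*(f + y) = -3 + (f + y)*(f + y) = -3 + (f + y)**2)
N = 288 (N = -2*(-3 + (6 - 5)**2)*(-6)*(-3*4) = -2*(-3 + 1**2)*(-6)*(-12) = -2*(-3 + 1)*(-6)*(-12) = -2*(-2*(-6))*(-12) = -24*(-12) = -2*(-144) = 288)
N/(-870) = 288/(-870) = 288*(-1/870) = -48/145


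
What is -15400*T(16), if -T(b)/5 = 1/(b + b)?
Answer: 9625/4 ≈ 2406.3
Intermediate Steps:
T(b) = -5/(2*b) (T(b) = -5/(b + b) = -5*1/(2*b) = -5/(2*b))
-15400*T(16) = -(-38500)/16 = -15400*(-5/32) = 9625/4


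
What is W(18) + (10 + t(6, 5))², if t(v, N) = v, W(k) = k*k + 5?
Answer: 585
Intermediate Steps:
W(k) = 5 + k² (W(k) = k² + 5 = 5 + k²)
W(18) + (10 + t(6, 5))² = (5 + 18²) + (10 + 6)² = (5 + 324) + 16² = 329 + 256 = 585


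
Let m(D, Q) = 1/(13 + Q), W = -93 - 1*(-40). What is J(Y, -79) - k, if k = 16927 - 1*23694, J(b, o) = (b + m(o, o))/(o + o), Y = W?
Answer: 70569775/10428 ≈ 6767.3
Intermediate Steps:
W = -53 (W = -93 + 40 = -53)
Y = -53
J(b, o) = (b + 1/(13 + o))/(2*o) (J(b, o) = (b + 1/(13 + o))/(o + o) = (b + 1/(13 + o))/((2*o)) = (b + 1/(13 + o))*(1/(2*o)) = (b + 1/(13 + o))/(2*o))
k = -6767 (k = 16927 - 23694 = -6767)
J(Y, -79) - k = (1/2)*(1 - 53*(13 - 79))/(-79*(13 - 79)) - 1*(-6767) = (1/2)*(-1/79)*(1 - 53*(-66))/(-66) + 6767 = (1/2)*(-1/79)*(-1/66)*(1 + 3498) + 6767 = (1/2)*(-1/79)*(-1/66)*3499 + 6767 = 3499/10428 + 6767 = 70569775/10428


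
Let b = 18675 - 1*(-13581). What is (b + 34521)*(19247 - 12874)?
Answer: 425569821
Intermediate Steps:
b = 32256 (b = 18675 + 13581 = 32256)
(b + 34521)*(19247 - 12874) = (32256 + 34521)*(19247 - 12874) = 66777*6373 = 425569821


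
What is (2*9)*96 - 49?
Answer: 1679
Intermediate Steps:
(2*9)*96 - 49 = 18*96 - 49 = 1728 - 49 = 1679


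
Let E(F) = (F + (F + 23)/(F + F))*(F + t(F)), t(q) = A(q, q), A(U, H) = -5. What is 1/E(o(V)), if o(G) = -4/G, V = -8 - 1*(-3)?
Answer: -200/13167 ≈ -0.015189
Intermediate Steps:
t(q) = -5
V = -5 (V = -8 + 3 = -5)
E(F) = (-5 + F)*(F + (23 + F)/(2*F)) (E(F) = (F + (F + 23)/(F + F))*(F - 5) = (F + (23 + F)/((2*F)))*(-5 + F) = (F + (23 + F)*(1/(2*F)))*(-5 + F) = (F + (23 + F)/(2*F))*(-5 + F) = (-5 + F)*(F + (23 + F)/(2*F)))
1/E(o(V)) = 1/(9 + (-4/(-5))² - 115/(2*((-4/(-5)))) - (-18)/(-5)) = 1/(9 + (-4*(-⅕))² - 115/(2*((-4*(-⅕)))) - (-18)*(-1)/5) = 1/(9 + (⅘)² - 115/(2*⅘) - 9/2*⅘) = 1/(9 + 16/25 - 115/2*5/4 - 18/5) = 1/(9 + 16/25 - 575/8 - 18/5) = 1/(-13167/200) = -200/13167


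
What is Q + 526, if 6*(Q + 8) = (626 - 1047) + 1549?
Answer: 706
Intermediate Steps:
Q = 180 (Q = -8 + ((626 - 1047) + 1549)/6 = -8 + (-421 + 1549)/6 = -8 + (⅙)*1128 = -8 + 188 = 180)
Q + 526 = 180 + 526 = 706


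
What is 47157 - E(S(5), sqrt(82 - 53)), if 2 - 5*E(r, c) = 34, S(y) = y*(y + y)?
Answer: 235817/5 ≈ 47163.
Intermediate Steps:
S(y) = 2*y**2 (S(y) = y*(2*y) = 2*y**2)
E(r, c) = -32/5 (E(r, c) = 2/5 - 1/5*34 = 2/5 - 34/5 = -32/5)
47157 - E(S(5), sqrt(82 - 53)) = 47157 - 1*(-32/5) = 47157 + 32/5 = 235817/5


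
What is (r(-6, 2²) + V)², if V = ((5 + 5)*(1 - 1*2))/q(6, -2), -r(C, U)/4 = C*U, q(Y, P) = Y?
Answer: 80089/9 ≈ 8898.8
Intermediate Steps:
r(C, U) = -4*C*U
V = -5/3 (V = ((5 + 5)*(1 - 1*2))/6 = (10*(1 - 2))/6 = (10*(-1))/6 = (⅙)*(-10) = -5/3 ≈ -1.6667)
(r(-6, 2²) + V)² = (-4*(-6)*2² - 5/3)² = (-4*(-6)*4 - 5/3)² = (96 - 5/3)² = (283/3)² = 80089/9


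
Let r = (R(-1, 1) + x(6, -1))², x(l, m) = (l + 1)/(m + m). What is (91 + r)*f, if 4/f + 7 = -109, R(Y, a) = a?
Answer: -389/116 ≈ -3.3534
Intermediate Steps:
x(l, m) = (1 + l)/(2*m) (x(l, m) = (1 + l)/((2*m)) = (1 + l)*(1/(2*m)) = (1 + l)/(2*m))
f = -1/29 (f = 4/(-7 - 109) = 4/(-116) = 4*(-1/116) = -1/29 ≈ -0.034483)
r = 25/4 (r = (1 + (½)*(1 + 6)/(-1))² = (1 + (½)*(-1)*7)² = (1 - 7/2)² = (-5/2)² = 25/4 ≈ 6.2500)
(91 + r)*f = (91 + 25/4)*(-1/29) = (389/4)*(-1/29) = -389/116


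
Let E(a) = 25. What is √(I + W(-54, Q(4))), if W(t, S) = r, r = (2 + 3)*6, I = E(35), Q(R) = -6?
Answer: √55 ≈ 7.4162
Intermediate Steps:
I = 25
r = 30 (r = 5*6 = 30)
W(t, S) = 30
√(I + W(-54, Q(4))) = √(25 + 30) = √55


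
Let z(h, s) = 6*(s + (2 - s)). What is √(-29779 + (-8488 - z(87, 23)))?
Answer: I*√38279 ≈ 195.65*I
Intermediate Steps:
z(h, s) = 12 (z(h, s) = 6*2 = 12)
√(-29779 + (-8488 - z(87, 23))) = √(-29779 + (-8488 - 1*12)) = √(-29779 + (-8488 - 12)) = √(-29779 - 8500) = √(-38279) = I*√38279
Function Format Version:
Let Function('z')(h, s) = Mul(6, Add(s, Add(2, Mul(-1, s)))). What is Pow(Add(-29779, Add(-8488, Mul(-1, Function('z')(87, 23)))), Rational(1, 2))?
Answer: Mul(I, Pow(38279, Rational(1, 2))) ≈ Mul(195.65, I)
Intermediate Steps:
Function('z')(h, s) = 12 (Function('z')(h, s) = Mul(6, 2) = 12)
Pow(Add(-29779, Add(-8488, Mul(-1, Function('z')(87, 23)))), Rational(1, 2)) = Pow(Add(-29779, Add(-8488, Mul(-1, 12))), Rational(1, 2)) = Pow(Add(-29779, Add(-8488, -12)), Rational(1, 2)) = Pow(Add(-29779, -8500), Rational(1, 2)) = Pow(-38279, Rational(1, 2)) = Mul(I, Pow(38279, Rational(1, 2)))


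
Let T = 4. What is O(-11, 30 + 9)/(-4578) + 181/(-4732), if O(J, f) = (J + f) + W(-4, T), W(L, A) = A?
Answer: -70003/1547364 ≈ -0.045240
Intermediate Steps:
O(J, f) = 4 + J + f (O(J, f) = (J + f) + 4 = 4 + J + f)
O(-11, 30 + 9)/(-4578) + 181/(-4732) = (4 - 11 + (30 + 9))/(-4578) + 181/(-4732) = (4 - 11 + 39)*(-1/4578) + 181*(-1/4732) = 32*(-1/4578) - 181/4732 = -16/2289 - 181/4732 = -70003/1547364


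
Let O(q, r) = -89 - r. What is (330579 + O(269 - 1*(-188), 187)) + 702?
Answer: 331005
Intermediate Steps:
(330579 + O(269 - 1*(-188), 187)) + 702 = (330579 + (-89 - 1*187)) + 702 = (330579 + (-89 - 187)) + 702 = (330579 - 276) + 702 = 330303 + 702 = 331005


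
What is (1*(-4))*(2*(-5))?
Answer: 40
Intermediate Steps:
(1*(-4))*(2*(-5)) = -4*(-10) = 40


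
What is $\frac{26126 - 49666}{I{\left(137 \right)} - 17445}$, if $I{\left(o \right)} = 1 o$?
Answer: $\frac{5885}{4327} \approx 1.3601$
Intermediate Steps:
$I{\left(o \right)} = o$
$\frac{26126 - 49666}{I{\left(137 \right)} - 17445} = \frac{26126 - 49666}{137 - 17445} = - \frac{23540}{-17308} = \left(-23540\right) \left(- \frac{1}{17308}\right) = \frac{5885}{4327}$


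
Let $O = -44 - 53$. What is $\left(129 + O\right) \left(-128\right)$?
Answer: $-4096$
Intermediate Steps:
$O = -97$ ($O = -44 - 53 = -97$)
$\left(129 + O\right) \left(-128\right) = \left(129 - 97\right) \left(-128\right) = 32 \left(-128\right) = -4096$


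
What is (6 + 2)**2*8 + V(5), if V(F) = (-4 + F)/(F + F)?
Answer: 5121/10 ≈ 512.10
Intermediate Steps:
V(F) = (-4 + F)/(2*F) (V(F) = (-4 + F)/((2*F)) = (-4 + F)*(1/(2*F)) = (-4 + F)/(2*F))
(6 + 2)**2*8 + V(5) = (6 + 2)**2*8 + (1/2)*(-4 + 5)/5 = 8**2*8 + (1/2)*(1/5)*1 = 64*8 + 1/10 = 512 + 1/10 = 5121/10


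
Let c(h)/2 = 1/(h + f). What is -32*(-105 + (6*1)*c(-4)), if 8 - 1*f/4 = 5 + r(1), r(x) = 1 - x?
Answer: 3312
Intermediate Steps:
f = 12 (f = 32 - 4*(5 + (1 - 1*1)) = 32 - 4*(5 + (1 - 1)) = 32 - 4*(5 + 0) = 32 - 4*5 = 32 - 20 = 12)
c(h) = 2/(12 + h) (c(h) = 2/(h + 12) = 2/(12 + h))
-32*(-105 + (6*1)*c(-4)) = -32*(-105 + (6*1)*(2/(12 - 4))) = -32*(-105 + 6*(2/8)) = -32*(-105 + 6*(2*(1/8))) = -32*(-105 + 6*(1/4)) = -32*(-105 + 3/2) = -32*(-207/2) = 3312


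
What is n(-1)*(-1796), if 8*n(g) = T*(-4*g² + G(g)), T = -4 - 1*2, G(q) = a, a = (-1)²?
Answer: -4041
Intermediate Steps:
a = 1
G(q) = 1
T = -6 (T = -4 - 2 = -6)
n(g) = -¾ + 3*g² (n(g) = (-6*(-4*g² + 1))/8 = (-6*(1 - 4*g²))/8 = (-6 + 24*g²)/8 = -¾ + 3*g²)
n(-1)*(-1796) = (-¾ + 3*(-1)²)*(-1796) = (-¾ + 3*1)*(-1796) = (-¾ + 3)*(-1796) = (9/4)*(-1796) = -4041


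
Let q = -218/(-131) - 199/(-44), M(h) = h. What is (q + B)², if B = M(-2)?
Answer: 582401689/33223696 ≈ 17.530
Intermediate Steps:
B = -2
q = 35661/5764 (q = -218*(-1/131) - 199*(-1/44) = 218/131 + 199/44 = 35661/5764 ≈ 6.1869)
(q + B)² = (35661/5764 - 2)² = (24133/5764)² = 582401689/33223696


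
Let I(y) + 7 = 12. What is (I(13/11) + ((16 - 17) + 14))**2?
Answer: 324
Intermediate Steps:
I(y) = 5 (I(y) = -7 + 12 = 5)
(I(13/11) + ((16 - 17) + 14))**2 = (5 + ((16 - 17) + 14))**2 = (5 + (-1 + 14))**2 = (5 + 13)**2 = 18**2 = 324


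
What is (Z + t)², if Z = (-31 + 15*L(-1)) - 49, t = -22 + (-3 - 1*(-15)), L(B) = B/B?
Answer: 5625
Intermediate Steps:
L(B) = 1
t = -10 (t = -22 + (-3 + 15) = -22 + 12 = -10)
Z = -65 (Z = (-31 + 15*1) - 49 = (-31 + 15) - 49 = -16 - 49 = -65)
(Z + t)² = (-65 - 10)² = (-75)² = 5625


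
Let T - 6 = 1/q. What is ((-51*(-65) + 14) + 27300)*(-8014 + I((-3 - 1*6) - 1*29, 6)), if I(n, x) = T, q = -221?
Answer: -54206254701/221 ≈ -2.4528e+8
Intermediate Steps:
T = 1325/221 (T = 6 + 1/(-221) = 6 - 1/221 = 1325/221 ≈ 5.9955)
I(n, x) = 1325/221
((-51*(-65) + 14) + 27300)*(-8014 + I((-3 - 1*6) - 1*29, 6)) = ((-51*(-65) + 14) + 27300)*(-8014 + 1325/221) = ((3315 + 14) + 27300)*(-1769769/221) = (3329 + 27300)*(-1769769/221) = 30629*(-1769769/221) = -54206254701/221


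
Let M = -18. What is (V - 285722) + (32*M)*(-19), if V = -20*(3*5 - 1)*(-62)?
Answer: -257418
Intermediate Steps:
V = 17360 (V = -20*(15 - 1)*(-62) = -20*14*(-62) = -280*(-62) = 17360)
(V - 285722) + (32*M)*(-19) = (17360 - 285722) + (32*(-18))*(-19) = -268362 - 576*(-19) = -268362 + 10944 = -257418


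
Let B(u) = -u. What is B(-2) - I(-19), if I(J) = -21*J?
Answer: -397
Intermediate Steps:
B(-2) - I(-19) = -1*(-2) - (-21)*(-19) = 2 - 1*399 = 2 - 399 = -397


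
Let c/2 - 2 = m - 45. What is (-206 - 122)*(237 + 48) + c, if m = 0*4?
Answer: -93566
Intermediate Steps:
m = 0
c = -86 (c = 4 + 2*(0 - 45) = 4 + 2*(-45) = 4 - 90 = -86)
(-206 - 122)*(237 + 48) + c = (-206 - 122)*(237 + 48) - 86 = -328*285 - 86 = -93480 - 86 = -93566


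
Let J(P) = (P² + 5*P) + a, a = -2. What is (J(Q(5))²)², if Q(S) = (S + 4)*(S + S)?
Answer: 5338977049436416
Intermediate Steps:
Q(S) = 2*S*(4 + S) (Q(S) = (4 + S)*(2*S) = 2*S*(4 + S))
J(P) = -2 + P² + 5*P (J(P) = (P² + 5*P) - 2 = -2 + P² + 5*P)
(J(Q(5))²)² = ((-2 + (2*5*(4 + 5))² + 5*(2*5*(4 + 5)))²)² = ((-2 + (2*5*9)² + 5*(2*5*9))²)² = ((-2 + 90² + 5*90)²)² = ((-2 + 8100 + 450)²)² = (8548²)² = 73068304² = 5338977049436416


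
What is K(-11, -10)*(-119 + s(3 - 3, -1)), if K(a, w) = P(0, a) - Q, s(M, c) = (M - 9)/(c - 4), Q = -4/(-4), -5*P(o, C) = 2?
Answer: 4102/25 ≈ 164.08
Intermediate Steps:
P(o, C) = -⅖ (P(o, C) = -⅕*2 = -⅖)
Q = 1 (Q = -4*(-¼) = 1)
s(M, c) = (-9 + M)/(-4 + c)
K(a, w) = -7/5 (K(a, w) = -⅖ - 1*1 = -⅖ - 1 = -7/5)
K(-11, -10)*(-119 + s(3 - 3, -1)) = -7*(-119 + (-9 + (3 - 3))/(-4 - 1))/5 = -7*(-119 + (-9 + 0)/(-5))/5 = -7*(-119 - ⅕*(-9))/5 = -7*(-119 + 9/5)/5 = -7/5*(-586/5) = 4102/25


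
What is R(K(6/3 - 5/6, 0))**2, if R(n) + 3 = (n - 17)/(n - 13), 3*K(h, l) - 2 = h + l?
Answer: 128164/46225 ≈ 2.7726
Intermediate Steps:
K(h, l) = 2/3 + h/3 + l/3 (K(h, l) = 2/3 + (h + l)/3 = 2/3 + (h/3 + l/3) = 2/3 + h/3 + l/3)
R(n) = -3 + (-17 + n)/(-13 + n) (R(n) = -3 + (n - 17)/(n - 13) = -3 + (-17 + n)/(-13 + n))
R(K(6/3 - 5/6, 0))**2 = (2*(11 - (2/3 + (6/3 - 5/6)/3 + (1/3)*0))/(-13 + (2/3 + (6/3 - 5/6)/3 + (1/3)*0)))**2 = (2*(11 - (2/3 + (6*(1/3) - 5*1/6)/3 + 0))/(-13 + (2/3 + (6*(1/3) - 5*1/6)/3 + 0)))**2 = (2*(11 - (2/3 + (2 - 5/6)/3 + 0))/(-13 + (2/3 + (2 - 5/6)/3 + 0)))**2 = (2*(11 - (2/3 + (1/3)*(7/6) + 0))/(-13 + (2/3 + (1/3)*(7/6) + 0)))**2 = (2*(11 - (2/3 + 7/18 + 0))/(-13 + (2/3 + 7/18 + 0)))**2 = (2*(11 - 1*19/18)/(-13 + 19/18))**2 = (2*(11 - 19/18)/(-215/18))**2 = (2*(-18/215)*(179/18))**2 = (-358/215)**2 = 128164/46225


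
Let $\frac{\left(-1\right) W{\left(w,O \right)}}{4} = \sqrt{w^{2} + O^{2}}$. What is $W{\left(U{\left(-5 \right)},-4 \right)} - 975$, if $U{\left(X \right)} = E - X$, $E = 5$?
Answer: $-975 - 8 \sqrt{29} \approx -1018.1$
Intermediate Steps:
$U{\left(X \right)} = 5 - X$
$W{\left(w,O \right)} = - 4 \sqrt{O^{2} + w^{2}}$ ($W{\left(w,O \right)} = - 4 \sqrt{w^{2} + O^{2}} = - 4 \sqrt{O^{2} + w^{2}}$)
$W{\left(U{\left(-5 \right)},-4 \right)} - 975 = - 4 \sqrt{\left(-4\right)^{2} + \left(5 - -5\right)^{2}} - 975 = - 4 \sqrt{16 + \left(5 + 5\right)^{2}} - 975 = - 4 \sqrt{16 + 10^{2}} - 975 = - 4 \sqrt{16 + 100} - 975 = - 4 \sqrt{116} - 975 = - 4 \cdot 2 \sqrt{29} - 975 = - 8 \sqrt{29} - 975 = -975 - 8 \sqrt{29}$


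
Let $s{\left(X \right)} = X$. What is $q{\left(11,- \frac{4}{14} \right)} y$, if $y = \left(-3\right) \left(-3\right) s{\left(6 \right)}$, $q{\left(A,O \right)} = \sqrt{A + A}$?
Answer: $54 \sqrt{22} \approx 253.28$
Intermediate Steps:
$q{\left(A,O \right)} = \sqrt{2} \sqrt{A}$ ($q{\left(A,O \right)} = \sqrt{2 A} = \sqrt{2} \sqrt{A}$)
$y = 54$ ($y = \left(-3\right) \left(-3\right) 6 = 9 \cdot 6 = 54$)
$q{\left(11,- \frac{4}{14} \right)} y = \sqrt{2} \sqrt{11} \cdot 54 = \sqrt{22} \cdot 54 = 54 \sqrt{22}$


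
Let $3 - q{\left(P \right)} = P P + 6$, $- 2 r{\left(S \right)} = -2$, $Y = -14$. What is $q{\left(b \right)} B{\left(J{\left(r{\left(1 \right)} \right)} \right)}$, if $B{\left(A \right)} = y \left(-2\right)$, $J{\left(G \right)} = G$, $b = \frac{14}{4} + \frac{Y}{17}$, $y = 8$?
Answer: $\frac{46996}{289} \approx 162.62$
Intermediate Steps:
$r{\left(S \right)} = 1$ ($r{\left(S \right)} = \left(- \frac{1}{2}\right) \left(-2\right) = 1$)
$b = \frac{91}{34}$ ($b = \frac{14}{4} - \frac{14}{17} = 14 \cdot \frac{1}{4} - \frac{14}{17} = \frac{7}{2} - \frac{14}{17} = \frac{91}{34} \approx 2.6765$)
$q{\left(P \right)} = -3 - P^{2}$ ($q{\left(P \right)} = 3 - \left(P P + 6\right) = 3 - \left(P^{2} + 6\right) = 3 - \left(6 + P^{2}\right) = -3 - P^{2}$)
$B{\left(A \right)} = -16$ ($B{\left(A \right)} = 8 \left(-2\right) = -16$)
$q{\left(b \right)} B{\left(J{\left(r{\left(1 \right)} \right)} \right)} = \left(-3 - \left(\frac{91}{34}\right)^{2}\right) \left(-16\right) = \left(-3 - \frac{8281}{1156}\right) \left(-16\right) = \left(- \frac{11749}{1156}\right) \left(-16\right) = \frac{46996}{289}$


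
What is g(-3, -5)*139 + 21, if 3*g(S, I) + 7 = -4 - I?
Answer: -257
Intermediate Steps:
g(S, I) = -11/3 - I/3 (g(S, I) = -7/3 + (-4 - I)/3 = -7/3 + (-4/3 - I/3) = -11/3 - I/3)
g(-3, -5)*139 + 21 = (-11/3 - 1/3*(-5))*139 + 21 = (-11/3 + 5/3)*139 + 21 = -2*139 + 21 = -278 + 21 = -257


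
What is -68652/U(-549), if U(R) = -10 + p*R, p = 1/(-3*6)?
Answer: -137304/41 ≈ -3348.9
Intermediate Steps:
p = -1/18 (p = 1/(-18) = -1/18 ≈ -0.055556)
U(R) = -10 - R/18
-68652/U(-549) = -68652/(-10 - 1/18*(-549)) = -68652/(-10 + 61/2) = -68652/41/2 = -68652*2/41 = -137304/41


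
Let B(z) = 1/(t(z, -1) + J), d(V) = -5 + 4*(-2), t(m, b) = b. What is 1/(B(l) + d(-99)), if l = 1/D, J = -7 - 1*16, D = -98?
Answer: -24/313 ≈ -0.076677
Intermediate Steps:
d(V) = -13 (d(V) = -5 - 8 = -13)
J = -23 (J = -7 - 16 = -23)
l = -1/98 (l = 1/(-98) = -1/98 ≈ -0.010204)
B(z) = -1/24 (B(z) = 1/(-1 - 23) = 1/(-24) = -1/24)
1/(B(l) + d(-99)) = 1/(-1/24 - 13) = 1/(-313/24) = -24/313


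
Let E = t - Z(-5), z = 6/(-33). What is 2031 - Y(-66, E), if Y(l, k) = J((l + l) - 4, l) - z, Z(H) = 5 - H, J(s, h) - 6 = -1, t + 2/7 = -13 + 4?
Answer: 22284/11 ≈ 2025.8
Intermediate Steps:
t = -65/7 (t = -2/7 + (-13 + 4) = -2/7 - 9 = -65/7 ≈ -9.2857)
J(s, h) = 5 (J(s, h) = 6 - 1 = 5)
z = -2/11 (z = 6*(-1/33) = -2/11 ≈ -0.18182)
E = -135/7 (E = -65/7 - (5 - 1*(-5)) = -65/7 - (5 + 5) = -65/7 - 1*10 = -65/7 - 10 = -135/7 ≈ -19.286)
Y(l, k) = 57/11 (Y(l, k) = 5 - 1*(-2/11) = 5 + 2/11 = 57/11)
2031 - Y(-66, E) = 2031 - 1*57/11 = 2031 - 57/11 = 22284/11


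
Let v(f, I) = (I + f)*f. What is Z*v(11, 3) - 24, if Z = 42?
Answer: 6444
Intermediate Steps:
v(f, I) = f*(I + f)
Z*v(11, 3) - 24 = 42*(11*(3 + 11)) - 24 = 42*(11*14) - 24 = 42*154 - 24 = 6468 - 24 = 6444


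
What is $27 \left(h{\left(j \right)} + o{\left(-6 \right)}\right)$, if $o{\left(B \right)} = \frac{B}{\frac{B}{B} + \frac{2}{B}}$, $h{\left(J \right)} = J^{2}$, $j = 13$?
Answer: $4320$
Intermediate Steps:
$o{\left(B \right)} = \frac{B}{1 + \frac{2}{B}}$
$27 \left(h{\left(j \right)} + o{\left(-6 \right)}\right) = 27 \left(13^{2} + \frac{\left(-6\right)^{2}}{2 - 6}\right) = 27 \left(169 + \frac{36}{-4}\right) = 27 \left(169 + 36 \left(- \frac{1}{4}\right)\right) = 27 \left(169 - 9\right) = 27 \cdot 160 = 4320$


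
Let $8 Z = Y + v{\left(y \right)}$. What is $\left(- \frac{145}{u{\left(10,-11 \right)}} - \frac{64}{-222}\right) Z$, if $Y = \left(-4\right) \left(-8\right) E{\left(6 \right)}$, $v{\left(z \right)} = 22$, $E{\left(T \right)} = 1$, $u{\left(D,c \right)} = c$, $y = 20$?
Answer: $\frac{148023}{1628} \approx 90.923$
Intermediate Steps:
$Y = 32$ ($Y = \left(-4\right) \left(-8\right) 1 = 32 \cdot 1 = 32$)
$Z = \frac{27}{4}$ ($Z = \frac{32 + 22}{8} = \frac{1}{8} \cdot 54 = \frac{27}{4} \approx 6.75$)
$\left(- \frac{145}{u{\left(10,-11 \right)}} - \frac{64}{-222}\right) Z = \left(- \frac{145}{-11} - \frac{64}{-222}\right) \frac{27}{4} = \left(\left(-145\right) \left(- \frac{1}{11}\right) - - \frac{32}{111}\right) \frac{27}{4} = \left(\frac{145}{11} + \frac{32}{111}\right) \frac{27}{4} = \frac{16447}{1221} \cdot \frac{27}{4} = \frac{148023}{1628}$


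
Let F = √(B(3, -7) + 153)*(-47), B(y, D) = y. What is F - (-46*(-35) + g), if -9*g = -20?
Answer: -14510/9 - 94*√39 ≈ -2199.3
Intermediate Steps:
g = 20/9 (g = -⅑*(-20) = 20/9 ≈ 2.2222)
F = -94*√39 (F = √(3 + 153)*(-47) = √156*(-47) = (2*√39)*(-47) = -94*√39 ≈ -587.03)
F - (-46*(-35) + g) = -94*√39 - (-46*(-35) + 20/9) = -94*√39 - (1610 + 20/9) = -94*√39 - 1*14510/9 = -94*√39 - 14510/9 = -14510/9 - 94*√39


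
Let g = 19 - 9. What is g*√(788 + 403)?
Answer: 10*√1191 ≈ 345.11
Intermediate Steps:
g = 10
g*√(788 + 403) = 10*√(788 + 403) = 10*√1191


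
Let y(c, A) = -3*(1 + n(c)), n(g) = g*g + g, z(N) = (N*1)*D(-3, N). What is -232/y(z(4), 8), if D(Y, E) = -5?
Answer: 232/1143 ≈ 0.20297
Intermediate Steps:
z(N) = -5*N (z(N) = (N*1)*(-5) = N*(-5) = -5*N)
n(g) = g + g² (n(g) = g² + g = g + g²)
y(c, A) = -3 - 3*c*(1 + c) (y(c, A) = -3*(1 + c*(1 + c)) = -3 - 3*c*(1 + c))
-232/y(z(4), 8) = -232/(-3 - 3*(-5*4)*(1 - 5*4)) = -232/(-3 - 3*(-20)*(1 - 20)) = -232/(-3 - 3*(-20)*(-19)) = -232/(-3 - 1140) = -232/(-1143) = -232*(-1/1143) = 232/1143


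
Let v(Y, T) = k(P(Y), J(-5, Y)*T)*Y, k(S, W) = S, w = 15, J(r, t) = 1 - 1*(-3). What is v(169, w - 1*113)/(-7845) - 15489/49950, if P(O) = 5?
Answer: -1212733/2902650 ≈ -0.41780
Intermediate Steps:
J(r, t) = 4 (J(r, t) = 1 + 3 = 4)
v(Y, T) = 5*Y
v(169, w - 1*113)/(-7845) - 15489/49950 = (5*169)/(-7845) - 15489/49950 = 845*(-1/7845) - 15489*1/49950 = -169/1569 - 1721/5550 = -1212733/2902650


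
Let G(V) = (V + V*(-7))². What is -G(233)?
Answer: -1954404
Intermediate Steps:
G(V) = 36*V² (G(V) = (V - 7*V)² = (-6*V)² = 36*V²)
-G(233) = -36*233² = -36*54289 = -1*1954404 = -1954404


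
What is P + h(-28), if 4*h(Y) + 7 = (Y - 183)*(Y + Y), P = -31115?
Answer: -112651/4 ≈ -28163.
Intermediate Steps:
h(Y) = -7/4 + Y*(-183 + Y)/2 (h(Y) = -7/4 + ((Y - 183)*(Y + Y))/4 = -7/4 + ((-183 + Y)*(2*Y))/4 = -7/4 + (2*Y*(-183 + Y))/4 = -7/4 + Y*(-183 + Y)/2)
P + h(-28) = -31115 + (-7/4 + (½)*(-28)² - 183/2*(-28)) = -31115 + (-7/4 + (½)*784 + 2562) = -31115 + (-7/4 + 392 + 2562) = -31115 + 11809/4 = -112651/4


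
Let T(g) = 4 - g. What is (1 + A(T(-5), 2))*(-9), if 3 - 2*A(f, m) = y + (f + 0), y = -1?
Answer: 27/2 ≈ 13.500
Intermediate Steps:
A(f, m) = 2 - f/2 (A(f, m) = 3/2 - (-1 + (f + 0))/2 = 3/2 - (-1 + f)/2 = 3/2 + (½ - f/2) = 2 - f/2)
(1 + A(T(-5), 2))*(-9) = (1 + (2 - (4 - 1*(-5))/2))*(-9) = (1 + (2 - (4 + 5)/2))*(-9) = (1 + (2 - ½*9))*(-9) = (1 + (2 - 9/2))*(-9) = (1 - 5/2)*(-9) = -3/2*(-9) = 27/2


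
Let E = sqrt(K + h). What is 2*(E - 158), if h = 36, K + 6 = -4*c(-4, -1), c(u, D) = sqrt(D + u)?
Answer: -316 + 2*sqrt(30 - 4*I*sqrt(5)) ≈ -304.93 - 1.6155*I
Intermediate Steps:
K = -6 - 4*I*sqrt(5) (K = -6 - 4*sqrt(-1 - 4) = -6 - 4*I*sqrt(5) ≈ -6.0 - 8.9443*I)
E = sqrt(30 - 4*I*sqrt(5)) (E = sqrt((-6 - 4*I*sqrt(5)) + 36) = sqrt(30 - 4*I*sqrt(5)) ≈ 5.5365 - 0.80776*I)
2*(E - 158) = 2*(sqrt(30 - 4*I*sqrt(5)) - 158) = 2*(-158 + sqrt(30 - 4*I*sqrt(5))) = -316 + 2*sqrt(30 - 4*I*sqrt(5))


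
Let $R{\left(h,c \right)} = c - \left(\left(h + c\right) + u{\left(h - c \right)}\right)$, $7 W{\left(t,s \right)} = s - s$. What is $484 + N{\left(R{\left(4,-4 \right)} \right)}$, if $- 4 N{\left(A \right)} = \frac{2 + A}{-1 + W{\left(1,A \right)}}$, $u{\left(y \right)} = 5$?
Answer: $\frac{1929}{4} \approx 482.25$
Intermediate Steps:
$W{\left(t,s \right)} = 0$ ($W{\left(t,s \right)} = \frac{s - s}{7} = \frac{1}{7} \cdot 0 = 0$)
$R{\left(h,c \right)} = -5 - h$ ($R{\left(h,c \right)} = c - \left(\left(h + c\right) + 5\right) = c - \left(\left(c + h\right) + 5\right) = c - \left(5 + c + h\right) = -5 - h$)
$N{\left(A \right)} = \frac{1}{2} + \frac{A}{4}$ ($N{\left(A \right)} = - \frac{\left(2 + A\right) \frac{1}{-1 + 0}}{4} = - \frac{\left(2 + A\right) \frac{1}{-1}}{4} = - \frac{\left(2 + A\right) \left(-1\right)}{4} = - \frac{-2 - A}{4} = \frac{1}{2} + \frac{A}{4}$)
$484 + N{\left(R{\left(4,-4 \right)} \right)} = 484 + \left(\frac{1}{2} + \frac{-5 - 4}{4}\right) = 484 + \left(\frac{1}{2} + \frac{1}{4} \left(-9\right)\right) = 484 + \left(\frac{1}{2} - \frac{9}{4}\right) = 484 - \frac{7}{4} = \frac{1929}{4}$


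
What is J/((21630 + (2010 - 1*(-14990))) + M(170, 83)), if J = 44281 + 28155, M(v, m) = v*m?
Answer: 18109/13185 ≈ 1.3735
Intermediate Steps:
M(v, m) = m*v
J = 72436
J/((21630 + (2010 - 1*(-14990))) + M(170, 83)) = 72436/((21630 + (2010 - 1*(-14990))) + 83*170) = 72436/((21630 + (2010 + 14990)) + 14110) = 72436/((21630 + 17000) + 14110) = 72436/(38630 + 14110) = 72436/52740 = 72436*(1/52740) = 18109/13185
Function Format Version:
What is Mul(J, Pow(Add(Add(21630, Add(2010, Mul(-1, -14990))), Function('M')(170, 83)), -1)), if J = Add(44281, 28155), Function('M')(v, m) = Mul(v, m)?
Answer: Rational(18109, 13185) ≈ 1.3735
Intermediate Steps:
Function('M')(v, m) = Mul(m, v)
J = 72436
Mul(J, Pow(Add(Add(21630, Add(2010, Mul(-1, -14990))), Function('M')(170, 83)), -1)) = Mul(72436, Pow(Add(Add(21630, Add(2010, Mul(-1, -14990))), Mul(83, 170)), -1)) = Mul(72436, Pow(Add(Add(21630, Add(2010, 14990)), 14110), -1)) = Mul(72436, Pow(Add(Add(21630, 17000), 14110), -1)) = Mul(72436, Pow(Add(38630, 14110), -1)) = Mul(72436, Pow(52740, -1)) = Mul(72436, Rational(1, 52740)) = Rational(18109, 13185)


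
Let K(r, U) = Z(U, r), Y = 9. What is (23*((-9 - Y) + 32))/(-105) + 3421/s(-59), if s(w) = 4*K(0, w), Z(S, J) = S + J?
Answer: -62171/3540 ≈ -17.562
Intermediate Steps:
Z(S, J) = J + S
K(r, U) = U + r (K(r, U) = r + U = U + r)
s(w) = 4*w (s(w) = 4*(w + 0) = 4*w)
(23*((-9 - Y) + 32))/(-105) + 3421/s(-59) = (23*((-9 - 1*9) + 32))/(-105) + 3421/((4*(-59))) = (23*((-9 - 9) + 32))*(-1/105) + 3421/(-236) = (23*(-18 + 32))*(-1/105) + 3421*(-1/236) = (23*14)*(-1/105) - 3421/236 = 322*(-1/105) - 3421/236 = -46/15 - 3421/236 = -62171/3540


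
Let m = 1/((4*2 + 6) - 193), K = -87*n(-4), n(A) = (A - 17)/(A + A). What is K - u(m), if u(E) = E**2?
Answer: -58538915/256328 ≈ -228.38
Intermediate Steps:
n(A) = (-17 + A)/(2*A) (n(A) = (-17 + A)/((2*A)) = (-17 + A)*(1/(2*A)) = (-17 + A)/(2*A))
K = -1827/8 (K = -87*(-17 - 4)/(2*(-4)) = -87*(-1)*(-21)/(2*4) = -87*21/8 = -1827/8 ≈ -228.38)
m = -1/179 (m = 1/((8 + 6) - 193) = 1/(14 - 193) = 1/(-179) = -1/179 ≈ -0.0055866)
K - u(m) = -1827/8 - (-1/179)**2 = -1827/8 - 1*1/32041 = -1827/8 - 1/32041 = -58538915/256328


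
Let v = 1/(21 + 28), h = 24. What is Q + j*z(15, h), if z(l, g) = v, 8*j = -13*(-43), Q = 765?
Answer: 300439/392 ≈ 766.43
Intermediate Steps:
j = 559/8 (j = (-13*(-43))/8 = (⅛)*559 = 559/8 ≈ 69.875)
v = 1/49 ≈ 0.020408
z(l, g) = 1/49
Q + j*z(15, h) = 765 + (559/8)*(1/49) = 765 + 559/392 = 300439/392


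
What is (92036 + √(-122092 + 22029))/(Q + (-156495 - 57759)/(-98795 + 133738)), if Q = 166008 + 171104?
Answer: 1608006974/5889745181 + 34943*I*√100063/11779490362 ≈ 0.27302 + 0.00093836*I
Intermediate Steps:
Q = 337112
(92036 + √(-122092 + 22029))/(Q + (-156495 - 57759)/(-98795 + 133738)) = (92036 + √(-122092 + 22029))/(337112 + (-156495 - 57759)/(-98795 + 133738)) = (92036 + √(-100063))/(337112 - 214254/34943) = (92036 + I*√100063)/(337112 - 214254*1/34943) = (92036 + I*√100063)/(337112 - 214254/34943) = (92036 + I*√100063)/(11779490362/34943) = (92036 + I*√100063)*(34943/11779490362) = 1608006974/5889745181 + 34943*I*√100063/11779490362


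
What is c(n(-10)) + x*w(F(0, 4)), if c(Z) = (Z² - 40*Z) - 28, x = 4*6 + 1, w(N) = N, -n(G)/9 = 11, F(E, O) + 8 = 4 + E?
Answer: 13633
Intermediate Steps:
F(E, O) = -4 + E (F(E, O) = -8 + (4 + E) = -4 + E)
n(G) = -99 (n(G) = -9*11 = -99)
x = 25 (x = 24 + 1 = 25)
c(Z) = -28 + Z² - 40*Z
c(n(-10)) + x*w(F(0, 4)) = (-28 + (-99)² - 40*(-99)) + 25*(-4 + 0) = (-28 + 9801 + 3960) + 25*(-4) = 13733 - 100 = 13633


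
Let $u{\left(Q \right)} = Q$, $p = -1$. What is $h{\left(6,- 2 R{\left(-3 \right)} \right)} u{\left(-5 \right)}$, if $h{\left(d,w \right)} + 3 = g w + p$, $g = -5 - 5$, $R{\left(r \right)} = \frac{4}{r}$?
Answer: $\frac{460}{3} \approx 153.33$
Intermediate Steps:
$g = -10$ ($g = -5 - 5 = -10$)
$h{\left(d,w \right)} = -4 - 10 w$ ($h{\left(d,w \right)} = -3 - \left(1 + 10 w\right) = -4 - 10 w$)
$h{\left(6,- 2 R{\left(-3 \right)} \right)} u{\left(-5 \right)} = \left(-4 - 10 \left(- 2 \frac{4}{-3}\right)\right) \left(-5\right) = \left(-4 - 10 \left(- 2 \cdot 4 \left(- \frac{1}{3}\right)\right)\right) \left(-5\right) = \left(-4 - 10 \left(\left(-2\right) \left(- \frac{4}{3}\right)\right)\right) \left(-5\right) = \left(-4 - \frac{80}{3}\right) \left(-5\right) = \left(- \frac{92}{3}\right) \left(-5\right) = \frac{460}{3}$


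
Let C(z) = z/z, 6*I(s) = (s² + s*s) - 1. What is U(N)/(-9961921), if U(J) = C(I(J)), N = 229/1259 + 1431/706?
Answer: -1/9961921 ≈ -1.0038e-7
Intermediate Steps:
I(s) = -⅙ + s²/3 (I(s) = ((s² + s*s) - 1)/6 = ((s² + s²) - 1)/6 = (2*s² - 1)/6 = (-1 + 2*s²)/6 = -⅙ + s²/3)
C(z) = 1
N = 1963303/888854 (N = 229*(1/1259) + 1431*(1/706) = 229/1259 + 1431/706 = 1963303/888854 ≈ 2.2088)
U(J) = 1
U(N)/(-9961921) = 1/(-9961921) = 1*(-1/9961921) = -1/9961921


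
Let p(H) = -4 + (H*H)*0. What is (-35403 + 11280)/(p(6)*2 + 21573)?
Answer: -24123/21565 ≈ -1.1186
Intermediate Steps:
p(H) = -4 (p(H) = -4 + H²*0 = -4 + 0 = -4)
(-35403 + 11280)/(p(6)*2 + 21573) = (-35403 + 11280)/(-4*2 + 21573) = -24123/(-8 + 21573) = -24123/21565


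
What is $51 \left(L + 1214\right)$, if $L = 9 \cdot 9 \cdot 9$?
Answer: $99093$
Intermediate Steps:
$L = 729$ ($L = 81 \cdot 9 = 729$)
$51 \left(L + 1214\right) = 51 \left(729 + 1214\right) = 51 \cdot 1943 = 99093$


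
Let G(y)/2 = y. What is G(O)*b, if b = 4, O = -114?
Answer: -912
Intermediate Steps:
G(y) = 2*y
G(O)*b = (2*(-114))*4 = -228*4 = -912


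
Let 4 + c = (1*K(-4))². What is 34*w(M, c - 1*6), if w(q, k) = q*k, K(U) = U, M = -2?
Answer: -408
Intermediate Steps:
c = 12 (c = -4 + (1*(-4))² = -4 + (-4)² = -4 + 16 = 12)
w(q, k) = k*q
34*w(M, c - 1*6) = 34*((12 - 1*6)*(-2)) = 34*((12 - 6)*(-2)) = 34*(6*(-2)) = 34*(-12) = -408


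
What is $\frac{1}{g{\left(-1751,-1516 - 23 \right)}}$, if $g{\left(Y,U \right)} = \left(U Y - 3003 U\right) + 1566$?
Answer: $\frac{1}{7317972} \approx 1.3665 \cdot 10^{-7}$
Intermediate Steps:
$g{\left(Y,U \right)} = 1566 - 3003 U + U Y$ ($g{\left(Y,U \right)} = \left(- 3003 U + U Y\right) + 1566 = 1566 - 3003 U + U Y$)
$\frac{1}{g{\left(-1751,-1516 - 23 \right)}} = \frac{1}{1566 - 3003 \left(-1516 - 23\right) + \left(-1516 - 23\right) \left(-1751\right)} = \frac{1}{1566 - -4621617 - -2694789} = \frac{1}{1566 + 4621617 + 2694789} = \frac{1}{7317972}$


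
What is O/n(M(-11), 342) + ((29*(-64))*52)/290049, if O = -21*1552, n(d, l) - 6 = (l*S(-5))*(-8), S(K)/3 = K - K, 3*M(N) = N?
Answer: -1575642680/290049 ≈ -5432.3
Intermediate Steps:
M(N) = N/3
S(K) = 0 (S(K) = 3*(K - K) = 3*0 = 0)
n(d, l) = 6 (n(d, l) = 6 + (l*0)*(-8) = 6 + 0*(-8) = 6 + 0 = 6)
O = -32592
O/n(M(-11), 342) + ((29*(-64))*52)/290049 = -32592/6 + ((29*(-64))*52)/290049 = -32592*⅙ - 1856*52*(1/290049) = -5432 - 96512*1/290049 = -5432 - 96512/290049 = -1575642680/290049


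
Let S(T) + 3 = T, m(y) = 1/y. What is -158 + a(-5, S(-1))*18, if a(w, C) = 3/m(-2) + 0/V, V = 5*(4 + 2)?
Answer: -266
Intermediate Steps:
V = 30 (V = 5*6 = 30)
S(T) = -3 + T
a(w, C) = -6 (a(w, C) = 3/(1/(-2)) + 0/30 = 3/(-½) + 0*(1/30) = 3*(-2) + 0 = -6 + 0 = -6)
-158 + a(-5, S(-1))*18 = -158 - 6*18 = -158 - 108 = -266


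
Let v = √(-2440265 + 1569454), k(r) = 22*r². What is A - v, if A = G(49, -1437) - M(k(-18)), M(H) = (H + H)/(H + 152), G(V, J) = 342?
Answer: 154719/455 - I*√870811 ≈ 340.04 - 933.17*I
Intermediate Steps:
M(H) = 2*H/(152 + H) (M(H) = (2*H)/(152 + H) = 2*H/(152 + H))
A = 154719/455 (A = 342 - 2*22*(-18)²/(152 + 22*(-18)²) = 342 - 2*22*324/(152 + 22*324) = 342 - 2*7128/(152 + 7128) = 342 - 2*7128/7280 = 342 - 1*891/455 = 342 - 891/455 = 154719/455 ≈ 340.04)
v = I*√870811 (v = √(-870811) = I*√870811 ≈ 933.17*I)
A - v = 154719/455 - I*√870811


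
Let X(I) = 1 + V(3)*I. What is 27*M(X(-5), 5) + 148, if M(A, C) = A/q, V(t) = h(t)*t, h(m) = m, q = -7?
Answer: 2224/7 ≈ 317.71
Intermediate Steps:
V(t) = t**2 (V(t) = t*t = t**2)
X(I) = 1 + 9*I (X(I) = 1 + 3**2*I = 1 + 9*I)
M(A, C) = -A/7 (M(A, C) = A/(-7) = A*(-1/7) = -A/7)
27*M(X(-5), 5) + 148 = 27*(-(1 + 9*(-5))/7) + 148 = 27*(-(1 - 45)/7) + 148 = 27*(-1/7*(-44)) + 148 = 27*(44/7) + 148 = 1188/7 + 148 = 2224/7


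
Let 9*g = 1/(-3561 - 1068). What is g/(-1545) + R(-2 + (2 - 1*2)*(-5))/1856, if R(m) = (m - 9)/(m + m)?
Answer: 708036119/477855002880 ≈ 0.0014817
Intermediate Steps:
g = -1/41661 (g = 1/(9*(-3561 - 1068)) = (⅑)/(-4629) = (⅑)*(-1/4629) = -1/41661 ≈ -2.4003e-5)
R(m) = (-9 + m)/(2*m) (R(m) = (-9 + m)/((2*m)) = (-9 + m)*(1/(2*m)) = (-9 + m)/(2*m))
g/(-1545) + R(-2 + (2 - 1*2)*(-5))/1856 = -1/41661/(-1545) + ((-9 + (-2 + (2 - 1*2)*(-5)))/(2*(-2 + (2 - 1*2)*(-5))))/1856 = -1/41661*(-1/1545) + ((-9 + (-2 + (2 - 2)*(-5)))/(2*(-2 + (2 - 2)*(-5))))*(1/1856) = 1/64366245 + ((-9 + (-2 + 0*(-5)))/(2*(-2 + 0*(-5))))*(1/1856) = 1/64366245 + ((-9 + (-2 + 0))/(2*(-2 + 0)))*(1/1856) = 1/64366245 + ((½)*(-9 - 2)/(-2))*(1/1856) = 1/64366245 + ((½)*(-½)*(-11))*(1/1856) = 1/64366245 + (11/4)*(1/1856) = 1/64366245 + 11/7424 = 708036119/477855002880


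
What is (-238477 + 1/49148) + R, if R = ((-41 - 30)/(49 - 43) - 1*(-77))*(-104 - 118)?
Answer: -12431691711/49148 ≈ -2.5294e+5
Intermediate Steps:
R = -14467 (R = (-71/6 + 77)*(-222) = (391/6)*(-222) = -14467)
(-238477 + 1/49148) + R = (-238477 + 1/49148) - 14467 = -11720667595/49148 - 14467 = -12431691711/49148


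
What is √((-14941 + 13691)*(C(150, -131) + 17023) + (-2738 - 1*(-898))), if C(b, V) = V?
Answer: 2*I*√5279210 ≈ 4595.3*I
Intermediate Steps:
√((-14941 + 13691)*(C(150, -131) + 17023) + (-2738 - 1*(-898))) = √((-14941 + 13691)*(-131 + 17023) + (-2738 - 1*(-898))) = √(-1250*16892 + (-2738 + 898)) = √(-21115000 - 1840) = √(-21116840) = 2*I*√5279210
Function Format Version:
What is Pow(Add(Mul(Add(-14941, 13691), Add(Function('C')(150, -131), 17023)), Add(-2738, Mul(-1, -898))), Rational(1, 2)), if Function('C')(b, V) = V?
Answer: Mul(2, I, Pow(5279210, Rational(1, 2))) ≈ Mul(4595.3, I)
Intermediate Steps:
Pow(Add(Mul(Add(-14941, 13691), Add(Function('C')(150, -131), 17023)), Add(-2738, Mul(-1, -898))), Rational(1, 2)) = Pow(Add(Mul(Add(-14941, 13691), Add(-131, 17023)), Add(-2738, Mul(-1, -898))), Rational(1, 2)) = Pow(Add(Mul(-1250, 16892), Add(-2738, 898)), Rational(1, 2)) = Pow(Add(-21115000, -1840), Rational(1, 2)) = Pow(-21116840, Rational(1, 2)) = Mul(2, I, Pow(5279210, Rational(1, 2)))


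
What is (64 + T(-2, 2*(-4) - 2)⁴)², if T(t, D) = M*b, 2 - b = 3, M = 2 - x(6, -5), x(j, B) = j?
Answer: 102400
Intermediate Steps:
M = -4 (M = 2 - 1*6 = 2 - 6 = -4)
b = -1 (b = 2 - 1*3 = 2 - 3 = -1)
T(t, D) = 4 (T(t, D) = -4*(-1) = 4)
(64 + T(-2, 2*(-4) - 2)⁴)² = (64 + 4⁴)² = (64 + 256)² = 320² = 102400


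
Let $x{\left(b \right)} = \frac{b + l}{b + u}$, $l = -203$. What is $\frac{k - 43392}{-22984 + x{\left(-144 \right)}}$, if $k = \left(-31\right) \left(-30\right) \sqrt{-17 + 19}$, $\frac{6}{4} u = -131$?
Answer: $\frac{86784}{45965} - \frac{372 \sqrt{2}}{9193} \approx 1.8308$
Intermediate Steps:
$u = - \frac{262}{3}$ ($u = \frac{2}{3} \left(-131\right) = - \frac{262}{3} \approx -87.333$)
$x{\left(b \right)} = \frac{-203 + b}{- \frac{262}{3} + b}$ ($x{\left(b \right)} = \frac{b - 203}{b - \frac{262}{3}} = \frac{-203 + b}{- \frac{262}{3} + b}$)
$k = 930 \sqrt{2} \approx 1315.2$
$\frac{k - 43392}{-22984 + x{\left(-144 \right)}} = \frac{930 \sqrt{2} - 43392}{-22984 + \frac{3 \left(-203 - 144\right)}{-262 + 3 \left(-144\right)}} = \frac{-43392 + 930 \sqrt{2}}{-22984 + 3 \frac{1}{-262 - 432} \left(-347\right)} = \frac{-43392 + 930 \sqrt{2}}{-22984 + 3 \frac{1}{-694} \left(-347\right)} = \frac{-43392 + 930 \sqrt{2}}{-22984 + 3 \left(- \frac{1}{694}\right) \left(-347\right)} = \frac{-43392 + 930 \sqrt{2}}{-22984 + \frac{3}{2}} = \frac{-43392 + 930 \sqrt{2}}{- \frac{45965}{2}} = \left(-43392 + 930 \sqrt{2}\right) \left(- \frac{2}{45965}\right) = \frac{86784}{45965} - \frac{372 \sqrt{2}}{9193}$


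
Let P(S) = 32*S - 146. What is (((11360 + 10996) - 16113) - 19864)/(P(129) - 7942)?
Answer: 13621/3960 ≈ 3.4396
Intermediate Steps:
P(S) = -146 + 32*S
(((11360 + 10996) - 16113) - 19864)/(P(129) - 7942) = (((11360 + 10996) - 16113) - 19864)/((-146 + 32*129) - 7942) = ((22356 - 16113) - 19864)/((-146 + 4128) - 7942) = (6243 - 19864)/(3982 - 7942) = -13621/(-3960) = -13621*(-1/3960) = 13621/3960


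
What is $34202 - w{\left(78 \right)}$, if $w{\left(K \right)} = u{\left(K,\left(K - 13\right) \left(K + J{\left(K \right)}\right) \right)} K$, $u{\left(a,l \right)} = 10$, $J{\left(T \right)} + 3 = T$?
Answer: $33422$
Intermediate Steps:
$J{\left(T \right)} = -3 + T$
$w{\left(K \right)} = 10 K$
$34202 - w{\left(78 \right)} = 34202 - 10 \cdot 78 = 34202 - 780 = 33422$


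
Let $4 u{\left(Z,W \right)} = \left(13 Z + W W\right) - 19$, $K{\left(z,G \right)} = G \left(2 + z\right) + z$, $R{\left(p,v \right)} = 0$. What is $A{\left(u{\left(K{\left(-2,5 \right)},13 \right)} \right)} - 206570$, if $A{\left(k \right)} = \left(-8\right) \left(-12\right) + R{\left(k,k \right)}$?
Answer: $-206474$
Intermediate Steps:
$K{\left(z,G \right)} = z + G \left(2 + z\right)$
$u{\left(Z,W \right)} = - \frac{19}{4} + \frac{W^{2}}{4} + \frac{13 Z}{4}$ ($u{\left(Z,W \right)} = \frac{\left(13 Z + W W\right) - 19}{4} = \frac{\left(13 Z + W^{2}\right) - 19}{4} = \frac{\left(W^{2} + 13 Z\right) - 19}{4} = \frac{-19 + W^{2} + 13 Z}{4} = - \frac{19}{4} + \frac{W^{2}}{4} + \frac{13 Z}{4}$)
$A{\left(k \right)} = 96$ ($A{\left(k \right)} = \left(-8\right) \left(-12\right) + 0 = 96 + 0 = 96$)
$A{\left(u{\left(K{\left(-2,5 \right)},13 \right)} \right)} - 206570 = 96 - 206570 = -206474$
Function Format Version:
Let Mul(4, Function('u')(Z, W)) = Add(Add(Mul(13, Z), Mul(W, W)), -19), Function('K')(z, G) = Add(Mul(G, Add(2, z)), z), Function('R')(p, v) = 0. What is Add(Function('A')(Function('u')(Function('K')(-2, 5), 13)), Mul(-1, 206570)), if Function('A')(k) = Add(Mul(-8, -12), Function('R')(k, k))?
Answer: -206474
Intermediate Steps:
Function('K')(z, G) = Add(z, Mul(G, Add(2, z)))
Function('u')(Z, W) = Add(Rational(-19, 4), Mul(Rational(1, 4), Pow(W, 2)), Mul(Rational(13, 4), Z)) (Function('u')(Z, W) = Mul(Rational(1, 4), Add(Add(Mul(13, Z), Mul(W, W)), -19)) = Mul(Rational(1, 4), Add(Add(Mul(13, Z), Pow(W, 2)), -19)) = Mul(Rational(1, 4), Add(Add(Pow(W, 2), Mul(13, Z)), -19)) = Mul(Rational(1, 4), Add(-19, Pow(W, 2), Mul(13, Z))) = Add(Rational(-19, 4), Mul(Rational(1, 4), Pow(W, 2)), Mul(Rational(13, 4), Z)))
Function('A')(k) = 96 (Function('A')(k) = Add(Mul(-8, -12), 0) = Add(96, 0) = 96)
Add(Function('A')(Function('u')(Function('K')(-2, 5), 13)), Mul(-1, 206570)) = Add(96, Mul(-1, 206570)) = Add(96, -206570) = -206474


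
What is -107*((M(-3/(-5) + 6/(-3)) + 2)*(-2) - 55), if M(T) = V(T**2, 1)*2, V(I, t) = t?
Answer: 6741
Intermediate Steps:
M(T) = 2 (M(T) = 1*2 = 2)
-107*((M(-3/(-5) + 6/(-3)) + 2)*(-2) - 55) = -107*((2 + 2)*(-2) - 55) = -107*(4*(-2) - 55) = -107*(-8 - 55) = -107*(-63) = 6741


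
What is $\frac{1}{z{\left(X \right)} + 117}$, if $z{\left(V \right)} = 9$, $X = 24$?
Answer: $\frac{1}{126} \approx 0.0079365$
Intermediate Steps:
$\frac{1}{z{\left(X \right)} + 117} = \frac{1}{9 + 117} = \frac{1}{126}$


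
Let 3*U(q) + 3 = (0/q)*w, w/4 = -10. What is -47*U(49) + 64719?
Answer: 64766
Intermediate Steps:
w = -40 (w = 4*(-10) = -40)
U(q) = -1 (U(q) = -1 + ((0/q)*(-40))/3 = -1 + (0*(-40))/3 = -1 + (1/3)*0 = -1 + 0 = -1)
-47*U(49) + 64719 = -47*(-1) + 64719 = 47 + 64719 = 64766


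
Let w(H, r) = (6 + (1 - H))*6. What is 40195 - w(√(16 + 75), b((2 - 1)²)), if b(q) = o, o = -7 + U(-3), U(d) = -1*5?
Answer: 40153 + 6*√91 ≈ 40210.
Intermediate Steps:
U(d) = -5
o = -12 (o = -7 - 5 = -12)
b(q) = -12
w(H, r) = 42 - 6*H (w(H, r) = (7 - H)*6 = 42 - 6*H)
40195 - w(√(16 + 75), b((2 - 1)²)) = 40195 - (42 - 6*√(16 + 75)) = 40195 - (42 - 6*√91) = 40195 + (-42 + 6*√91) = 40153 + 6*√91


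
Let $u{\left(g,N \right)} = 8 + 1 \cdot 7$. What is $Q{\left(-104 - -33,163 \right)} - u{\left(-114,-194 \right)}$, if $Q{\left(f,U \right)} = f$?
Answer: $-86$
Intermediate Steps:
$u{\left(g,N \right)} = 15$ ($u{\left(g,N \right)} = 8 + 7 = 15$)
$Q{\left(-104 - -33,163 \right)} - u{\left(-114,-194 \right)} = \left(-104 - -33\right) - 15 = \left(-104 + 33\right) - 15 = -71 - 15 = -86$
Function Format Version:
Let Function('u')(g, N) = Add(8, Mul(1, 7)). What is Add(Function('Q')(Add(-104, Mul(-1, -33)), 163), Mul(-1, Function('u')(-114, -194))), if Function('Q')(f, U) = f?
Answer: -86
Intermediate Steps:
Function('u')(g, N) = 15 (Function('u')(g, N) = Add(8, 7) = 15)
Add(Function('Q')(Add(-104, Mul(-1, -33)), 163), Mul(-1, Function('u')(-114, -194))) = Add(Add(-104, Mul(-1, -33)), Mul(-1, 15)) = Add(Add(-104, 33), -15) = Add(-71, -15) = -86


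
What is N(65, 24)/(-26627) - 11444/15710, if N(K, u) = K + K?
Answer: -153380844/209155085 ≈ -0.73334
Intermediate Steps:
N(K, u) = 2*K
N(65, 24)/(-26627) - 11444/15710 = (2*65)/(-26627) - 11444/15710 = 130*(-1/26627) - 11444*1/15710 = -130/26627 - 5722/7855 = -153380844/209155085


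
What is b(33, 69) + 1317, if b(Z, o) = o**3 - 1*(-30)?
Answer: 329856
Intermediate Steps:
b(Z, o) = 30 + o**3 (b(Z, o) = o**3 + 30 = 30 + o**3)
b(33, 69) + 1317 = (30 + 69**3) + 1317 = (30 + 328509) + 1317 = 328539 + 1317 = 329856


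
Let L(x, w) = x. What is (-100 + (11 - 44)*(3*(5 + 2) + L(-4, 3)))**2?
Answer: 436921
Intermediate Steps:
(-100 + (11 - 44)*(3*(5 + 2) + L(-4, 3)))**2 = (-100 + (11 - 44)*(3*(5 + 2) - 4))**2 = (-100 - 33*(3*7 - 4))**2 = (-100 - 33*(21 - 4))**2 = (-100 - 33*17)**2 = (-100 - 561)**2 = (-661)**2 = 436921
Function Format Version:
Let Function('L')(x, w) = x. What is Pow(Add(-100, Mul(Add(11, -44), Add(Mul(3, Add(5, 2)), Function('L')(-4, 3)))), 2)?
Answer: 436921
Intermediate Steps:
Pow(Add(-100, Mul(Add(11, -44), Add(Mul(3, Add(5, 2)), Function('L')(-4, 3)))), 2) = Pow(Add(-100, Mul(Add(11, -44), Add(Mul(3, Add(5, 2)), -4))), 2) = Pow(Add(-100, Mul(-33, Add(Mul(3, 7), -4))), 2) = Pow(Add(-100, Mul(-33, Add(21, -4))), 2) = Pow(Add(-100, Mul(-33, 17)), 2) = Pow(Add(-100, -561), 2) = Pow(-661, 2) = 436921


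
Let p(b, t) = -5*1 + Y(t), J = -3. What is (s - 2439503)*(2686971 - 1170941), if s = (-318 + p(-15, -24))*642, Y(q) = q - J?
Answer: -4033171926530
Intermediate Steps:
Y(q) = 3 + q (Y(q) = q - 1*(-3) = q + 3 = 3 + q)
p(b, t) = -2 + t (p(b, t) = -5*1 + (3 + t) = -5 + (3 + t) = -2 + t)
s = -220848 (s = (-318 + (-2 - 24))*642 = (-318 - 26)*642 = -344*642 = -220848)
(s - 2439503)*(2686971 - 1170941) = (-220848 - 2439503)*(2686971 - 1170941) = -2660351*1516030 = -4033171926530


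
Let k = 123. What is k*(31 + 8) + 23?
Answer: 4820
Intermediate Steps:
k*(31 + 8) + 23 = 123*(31 + 8) + 23 = 123*39 + 23 = 4797 + 23 = 4820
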